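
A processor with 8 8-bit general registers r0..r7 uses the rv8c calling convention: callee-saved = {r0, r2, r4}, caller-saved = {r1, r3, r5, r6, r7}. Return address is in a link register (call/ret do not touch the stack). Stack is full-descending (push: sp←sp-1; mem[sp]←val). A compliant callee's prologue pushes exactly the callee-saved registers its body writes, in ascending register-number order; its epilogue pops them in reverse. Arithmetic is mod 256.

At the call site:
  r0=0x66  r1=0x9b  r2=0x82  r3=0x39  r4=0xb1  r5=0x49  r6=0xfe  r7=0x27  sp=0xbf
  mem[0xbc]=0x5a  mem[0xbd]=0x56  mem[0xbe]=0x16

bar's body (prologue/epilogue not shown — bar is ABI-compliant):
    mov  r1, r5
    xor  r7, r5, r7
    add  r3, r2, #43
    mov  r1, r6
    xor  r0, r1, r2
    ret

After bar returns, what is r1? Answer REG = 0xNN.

REG = 0xfe

prologue: push r0 → mem[0xbe]=0x66, sp=0xbe
body[0] mov  r1, r5 → r1=0x49
body[1] xor  r7, r5, r7 → r7=0x6e
body[2] add  r3, r2, #43 → r3=0xad
body[3] mov  r1, r6 → r1=0xfe
body[4] xor  r0, r1, r2 → r0=0x7c
epilogue: pop r0=0x66, sp=0xbf
r1 is caller-saved → body value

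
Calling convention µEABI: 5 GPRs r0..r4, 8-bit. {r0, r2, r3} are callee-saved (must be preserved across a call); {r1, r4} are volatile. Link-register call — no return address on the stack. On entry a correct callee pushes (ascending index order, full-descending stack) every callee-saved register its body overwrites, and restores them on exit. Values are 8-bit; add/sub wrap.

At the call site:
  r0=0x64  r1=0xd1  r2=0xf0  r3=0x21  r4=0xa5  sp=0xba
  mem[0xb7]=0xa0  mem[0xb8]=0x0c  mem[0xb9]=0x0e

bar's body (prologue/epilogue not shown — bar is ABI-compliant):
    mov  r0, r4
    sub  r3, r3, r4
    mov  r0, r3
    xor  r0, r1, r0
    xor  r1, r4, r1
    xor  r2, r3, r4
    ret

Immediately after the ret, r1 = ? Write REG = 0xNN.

prologue: push r0 -> mem[0xb9]=0x64, sp=0xb9
prologue: push r2 -> mem[0xb8]=0xf0, sp=0xb8
prologue: push r3 -> mem[0xb7]=0x21, sp=0xb7
body[0] mov  r0, r4 -> r0=0xa5
body[1] sub  r3, r3, r4 -> r3=0x7c
body[2] mov  r0, r3 -> r0=0x7c
body[3] xor  r0, r1, r0 -> r0=0xad
body[4] xor  r1, r4, r1 -> r1=0x74
body[5] xor  r2, r3, r4 -> r2=0xd9
epilogue: pop r3=0x21, sp=0xb8
epilogue: pop r2=0xf0, sp=0xb9
epilogue: pop r0=0x64, sp=0xba
r1 is caller-saved -> body value

REG = 0x74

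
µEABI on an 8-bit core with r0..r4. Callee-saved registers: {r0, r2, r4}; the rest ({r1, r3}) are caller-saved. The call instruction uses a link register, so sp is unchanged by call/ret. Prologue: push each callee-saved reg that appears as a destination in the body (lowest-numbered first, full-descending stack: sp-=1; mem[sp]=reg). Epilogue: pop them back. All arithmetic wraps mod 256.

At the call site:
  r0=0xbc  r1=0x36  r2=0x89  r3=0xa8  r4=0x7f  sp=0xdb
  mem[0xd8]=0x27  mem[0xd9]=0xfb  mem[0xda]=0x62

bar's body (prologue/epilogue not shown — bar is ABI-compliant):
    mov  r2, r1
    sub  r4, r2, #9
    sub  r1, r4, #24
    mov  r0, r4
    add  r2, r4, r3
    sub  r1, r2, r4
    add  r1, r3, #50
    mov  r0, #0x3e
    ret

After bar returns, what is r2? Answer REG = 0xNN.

prologue: push r0 → mem[0xda]=0xbc, sp=0xda
prologue: push r2 → mem[0xd9]=0x89, sp=0xd9
prologue: push r4 → mem[0xd8]=0x7f, sp=0xd8
body[0] mov  r2, r1 → r2=0x36
body[1] sub  r4, r2, #9 → r4=0x2d
body[2] sub  r1, r4, #24 → r1=0x15
body[3] mov  r0, r4 → r0=0x2d
body[4] add  r2, r4, r3 → r2=0xd5
body[5] sub  r1, r2, r4 → r1=0xa8
body[6] add  r1, r3, #50 → r1=0xda
body[7] mov  r0, #0x3e → r0=0x3e
epilogue: pop r4=0x7f, sp=0xd9
epilogue: pop r2=0x89, sp=0xda
epilogue: pop r0=0xbc, sp=0xdb
r2 is callee-saved → restored

REG = 0x89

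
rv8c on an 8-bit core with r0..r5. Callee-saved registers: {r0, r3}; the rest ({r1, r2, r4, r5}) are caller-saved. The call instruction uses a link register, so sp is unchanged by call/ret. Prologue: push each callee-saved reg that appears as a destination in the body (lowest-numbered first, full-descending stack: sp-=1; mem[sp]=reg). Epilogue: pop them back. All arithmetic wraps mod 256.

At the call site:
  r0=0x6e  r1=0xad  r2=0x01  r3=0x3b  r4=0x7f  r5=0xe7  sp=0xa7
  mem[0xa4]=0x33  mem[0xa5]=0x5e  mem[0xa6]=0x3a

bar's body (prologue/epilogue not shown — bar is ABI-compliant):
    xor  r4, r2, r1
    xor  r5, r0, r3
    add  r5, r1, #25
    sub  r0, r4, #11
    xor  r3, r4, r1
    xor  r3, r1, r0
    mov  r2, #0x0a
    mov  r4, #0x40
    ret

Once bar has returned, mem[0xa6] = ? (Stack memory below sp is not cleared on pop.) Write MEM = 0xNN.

prologue: push r0 -> mem[0xa6]=0x6e, sp=0xa6
prologue: push r3 -> mem[0xa5]=0x3b, sp=0xa5
body[0] xor  r4, r2, r1 -> r4=0xac
body[1] xor  r5, r0, r3 -> r5=0x55
body[2] add  r5, r1, #25 -> r5=0xc6
body[3] sub  r0, r4, #11 -> r0=0xa1
body[4] xor  r3, r4, r1 -> r3=0x01
body[5] xor  r3, r1, r0 -> r3=0x0c
body[6] mov  r2, #0x0a -> r2=0x0a
body[7] mov  r4, #0x40 -> r4=0x40
epilogue: pop r3=0x3b, sp=0xa6
epilogue: pop r0=0x6e, sp=0xa7
prologue pushed ['r0', 'r3'] at ['0xa6', '0xa5']

MEM = 0x6e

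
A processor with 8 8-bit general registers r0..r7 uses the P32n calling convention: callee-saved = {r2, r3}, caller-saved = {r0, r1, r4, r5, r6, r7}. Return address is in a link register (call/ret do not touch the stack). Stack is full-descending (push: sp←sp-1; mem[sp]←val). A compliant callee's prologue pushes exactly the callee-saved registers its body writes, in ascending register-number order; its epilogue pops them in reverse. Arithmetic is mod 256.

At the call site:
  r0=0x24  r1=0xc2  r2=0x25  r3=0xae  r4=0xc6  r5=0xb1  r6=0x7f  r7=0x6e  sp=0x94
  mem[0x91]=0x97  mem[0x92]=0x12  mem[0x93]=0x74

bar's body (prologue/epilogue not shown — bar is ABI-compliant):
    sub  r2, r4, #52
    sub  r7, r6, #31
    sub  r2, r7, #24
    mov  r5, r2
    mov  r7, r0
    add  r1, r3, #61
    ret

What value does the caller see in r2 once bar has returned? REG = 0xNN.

REG = 0x25

prologue: push r2 -> mem[0x93]=0x25, sp=0x93
body[0] sub  r2, r4, #52 -> r2=0x92
body[1] sub  r7, r6, #31 -> r7=0x60
body[2] sub  r2, r7, #24 -> r2=0x48
body[3] mov  r5, r2 -> r5=0x48
body[4] mov  r7, r0 -> r7=0x24
body[5] add  r1, r3, #61 -> r1=0xeb
epilogue: pop r2=0x25, sp=0x94
r2 is callee-saved -> restored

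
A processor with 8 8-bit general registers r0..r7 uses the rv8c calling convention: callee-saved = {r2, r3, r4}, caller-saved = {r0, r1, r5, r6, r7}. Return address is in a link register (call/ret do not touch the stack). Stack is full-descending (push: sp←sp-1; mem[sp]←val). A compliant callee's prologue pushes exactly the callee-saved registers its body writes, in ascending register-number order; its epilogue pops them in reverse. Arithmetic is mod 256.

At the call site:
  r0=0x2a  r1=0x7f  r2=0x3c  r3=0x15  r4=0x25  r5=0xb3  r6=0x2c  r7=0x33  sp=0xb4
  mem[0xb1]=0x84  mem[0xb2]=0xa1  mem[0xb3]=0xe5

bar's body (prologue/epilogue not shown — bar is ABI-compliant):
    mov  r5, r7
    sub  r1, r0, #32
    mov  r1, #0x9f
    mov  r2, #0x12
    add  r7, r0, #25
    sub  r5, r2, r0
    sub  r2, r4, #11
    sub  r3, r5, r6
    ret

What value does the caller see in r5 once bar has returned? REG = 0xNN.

REG = 0xe8

prologue: push r2 -> mem[0xb3]=0x3c, sp=0xb3
prologue: push r3 -> mem[0xb2]=0x15, sp=0xb2
body[0] mov  r5, r7 -> r5=0x33
body[1] sub  r1, r0, #32 -> r1=0x0a
body[2] mov  r1, #0x9f -> r1=0x9f
body[3] mov  r2, #0x12 -> r2=0x12
body[4] add  r7, r0, #25 -> r7=0x43
body[5] sub  r5, r2, r0 -> r5=0xe8
body[6] sub  r2, r4, #11 -> r2=0x1a
body[7] sub  r3, r5, r6 -> r3=0xbc
epilogue: pop r3=0x15, sp=0xb3
epilogue: pop r2=0x3c, sp=0xb4
r5 is caller-saved -> body value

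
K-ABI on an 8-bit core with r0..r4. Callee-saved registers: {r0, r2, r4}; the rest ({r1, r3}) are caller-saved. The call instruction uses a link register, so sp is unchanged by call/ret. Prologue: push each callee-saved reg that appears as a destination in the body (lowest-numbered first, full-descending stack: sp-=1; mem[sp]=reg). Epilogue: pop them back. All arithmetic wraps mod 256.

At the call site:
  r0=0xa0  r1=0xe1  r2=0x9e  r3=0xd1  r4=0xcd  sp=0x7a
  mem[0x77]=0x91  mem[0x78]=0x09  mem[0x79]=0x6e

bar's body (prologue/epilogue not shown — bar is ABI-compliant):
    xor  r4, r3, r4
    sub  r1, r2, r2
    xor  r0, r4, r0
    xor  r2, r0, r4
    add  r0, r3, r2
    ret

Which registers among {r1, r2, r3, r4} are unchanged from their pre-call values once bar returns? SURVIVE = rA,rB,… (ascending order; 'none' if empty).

SURVIVE = r2,r3,r4

prologue: push r0 → mem[0x79]=0xa0, sp=0x79
prologue: push r2 → mem[0x78]=0x9e, sp=0x78
prologue: push r4 → mem[0x77]=0xcd, sp=0x77
body[0] xor  r4, r3, r4 → r4=0x1c
body[1] sub  r1, r2, r2 → r1=0x00
body[2] xor  r0, r4, r0 → r0=0xbc
body[3] xor  r2, r0, r4 → r2=0xa0
body[4] add  r0, r3, r2 → r0=0x71
epilogue: pop r4=0xcd, sp=0x78
epilogue: pop r2=0x9e, sp=0x79
epilogue: pop r0=0xa0, sp=0x7a
r1: caller-saved, written=True
r2: callee-saved, written=True
r3: caller-saved, written=False
r4: callee-saved, written=True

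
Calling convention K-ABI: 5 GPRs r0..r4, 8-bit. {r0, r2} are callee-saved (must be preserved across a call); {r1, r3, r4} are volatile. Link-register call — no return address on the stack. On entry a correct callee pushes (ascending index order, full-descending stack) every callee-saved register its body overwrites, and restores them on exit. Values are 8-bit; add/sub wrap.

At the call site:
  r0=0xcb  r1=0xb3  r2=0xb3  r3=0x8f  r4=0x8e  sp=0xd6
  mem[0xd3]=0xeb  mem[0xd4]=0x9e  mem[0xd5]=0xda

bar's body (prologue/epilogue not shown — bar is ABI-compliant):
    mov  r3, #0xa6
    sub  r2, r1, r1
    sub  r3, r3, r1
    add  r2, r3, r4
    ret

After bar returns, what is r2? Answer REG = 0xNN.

REG = 0xb3

prologue: push r2 -> mem[0xd5]=0xb3, sp=0xd5
body[0] mov  r3, #0xa6 -> r3=0xa6
body[1] sub  r2, r1, r1 -> r2=0x00
body[2] sub  r3, r3, r1 -> r3=0xf3
body[3] add  r2, r3, r4 -> r2=0x81
epilogue: pop r2=0xb3, sp=0xd6
r2 is callee-saved -> restored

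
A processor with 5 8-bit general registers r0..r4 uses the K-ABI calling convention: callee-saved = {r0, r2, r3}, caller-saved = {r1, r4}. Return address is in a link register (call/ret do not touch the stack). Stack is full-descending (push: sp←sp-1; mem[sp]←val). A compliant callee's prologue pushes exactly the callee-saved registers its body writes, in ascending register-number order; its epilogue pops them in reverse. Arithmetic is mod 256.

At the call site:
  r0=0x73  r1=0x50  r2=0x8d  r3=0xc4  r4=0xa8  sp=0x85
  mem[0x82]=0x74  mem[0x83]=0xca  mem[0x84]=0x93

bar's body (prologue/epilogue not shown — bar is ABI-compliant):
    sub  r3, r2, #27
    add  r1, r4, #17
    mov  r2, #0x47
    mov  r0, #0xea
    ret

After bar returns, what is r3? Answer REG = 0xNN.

prologue: push r0 -> mem[0x84]=0x73, sp=0x84
prologue: push r2 -> mem[0x83]=0x8d, sp=0x83
prologue: push r3 -> mem[0x82]=0xc4, sp=0x82
body[0] sub  r3, r2, #27 -> r3=0x72
body[1] add  r1, r4, #17 -> r1=0xb9
body[2] mov  r2, #0x47 -> r2=0x47
body[3] mov  r0, #0xea -> r0=0xea
epilogue: pop r3=0xc4, sp=0x83
epilogue: pop r2=0x8d, sp=0x84
epilogue: pop r0=0x73, sp=0x85
r3 is callee-saved -> restored

REG = 0xc4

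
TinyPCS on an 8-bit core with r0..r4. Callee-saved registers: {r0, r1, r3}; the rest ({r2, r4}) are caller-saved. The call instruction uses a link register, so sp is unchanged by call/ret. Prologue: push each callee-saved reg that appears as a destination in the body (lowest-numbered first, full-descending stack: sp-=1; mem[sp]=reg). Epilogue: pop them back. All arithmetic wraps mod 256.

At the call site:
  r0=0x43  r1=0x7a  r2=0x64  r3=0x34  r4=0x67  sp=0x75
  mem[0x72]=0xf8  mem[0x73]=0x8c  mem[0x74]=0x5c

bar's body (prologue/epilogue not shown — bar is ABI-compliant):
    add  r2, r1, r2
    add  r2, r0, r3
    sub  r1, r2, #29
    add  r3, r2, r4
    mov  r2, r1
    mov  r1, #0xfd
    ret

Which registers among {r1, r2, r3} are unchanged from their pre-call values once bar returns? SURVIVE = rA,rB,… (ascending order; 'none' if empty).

SURVIVE = r1,r3

prologue: push r1 → mem[0x74]=0x7a, sp=0x74
prologue: push r3 → mem[0x73]=0x34, sp=0x73
body[0] add  r2, r1, r2 → r2=0xde
body[1] add  r2, r0, r3 → r2=0x77
body[2] sub  r1, r2, #29 → r1=0x5a
body[3] add  r3, r2, r4 → r3=0xde
body[4] mov  r2, r1 → r2=0x5a
body[5] mov  r1, #0xfd → r1=0xfd
epilogue: pop r3=0x34, sp=0x74
epilogue: pop r1=0x7a, sp=0x75
r1: callee-saved, written=True
r2: caller-saved, written=True
r3: callee-saved, written=True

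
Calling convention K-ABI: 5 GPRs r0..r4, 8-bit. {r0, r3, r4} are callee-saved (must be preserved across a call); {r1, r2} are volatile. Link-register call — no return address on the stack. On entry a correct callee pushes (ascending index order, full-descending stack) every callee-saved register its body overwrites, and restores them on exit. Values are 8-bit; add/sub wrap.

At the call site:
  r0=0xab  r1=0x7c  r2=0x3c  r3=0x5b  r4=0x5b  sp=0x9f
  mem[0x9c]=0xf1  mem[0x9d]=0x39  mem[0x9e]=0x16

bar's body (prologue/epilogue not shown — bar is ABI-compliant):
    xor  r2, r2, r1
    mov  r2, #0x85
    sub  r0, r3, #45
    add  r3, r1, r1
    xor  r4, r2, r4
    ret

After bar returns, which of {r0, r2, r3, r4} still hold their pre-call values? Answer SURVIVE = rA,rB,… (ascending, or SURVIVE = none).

SURVIVE = r0,r3,r4

prologue: push r0 → mem[0x9e]=0xab, sp=0x9e
prologue: push r3 → mem[0x9d]=0x5b, sp=0x9d
prologue: push r4 → mem[0x9c]=0x5b, sp=0x9c
body[0] xor  r2, r2, r1 → r2=0x40
body[1] mov  r2, #0x85 → r2=0x85
body[2] sub  r0, r3, #45 → r0=0x2e
body[3] add  r3, r1, r1 → r3=0xf8
body[4] xor  r4, r2, r4 → r4=0xde
epilogue: pop r4=0x5b, sp=0x9d
epilogue: pop r3=0x5b, sp=0x9e
epilogue: pop r0=0xab, sp=0x9f
r0: callee-saved, written=True
r2: caller-saved, written=True
r3: callee-saved, written=True
r4: callee-saved, written=True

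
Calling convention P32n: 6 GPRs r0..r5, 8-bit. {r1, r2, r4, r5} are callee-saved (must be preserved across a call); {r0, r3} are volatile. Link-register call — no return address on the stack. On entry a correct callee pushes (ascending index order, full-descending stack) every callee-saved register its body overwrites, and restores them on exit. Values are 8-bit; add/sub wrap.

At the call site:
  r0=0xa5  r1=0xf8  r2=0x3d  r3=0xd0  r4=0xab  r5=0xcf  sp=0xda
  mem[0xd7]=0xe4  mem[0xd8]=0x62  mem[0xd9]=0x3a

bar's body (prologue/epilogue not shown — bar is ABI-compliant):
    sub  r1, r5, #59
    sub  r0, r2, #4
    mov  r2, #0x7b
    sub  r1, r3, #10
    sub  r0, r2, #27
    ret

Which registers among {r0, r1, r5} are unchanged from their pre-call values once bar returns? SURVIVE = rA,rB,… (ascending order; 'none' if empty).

SURVIVE = r1,r5

prologue: push r1 -> mem[0xd9]=0xf8, sp=0xd9
prologue: push r2 -> mem[0xd8]=0x3d, sp=0xd8
body[0] sub  r1, r5, #59 -> r1=0x94
body[1] sub  r0, r2, #4 -> r0=0x39
body[2] mov  r2, #0x7b -> r2=0x7b
body[3] sub  r1, r3, #10 -> r1=0xc6
body[4] sub  r0, r2, #27 -> r0=0x60
epilogue: pop r2=0x3d, sp=0xd9
epilogue: pop r1=0xf8, sp=0xda
r0: caller-saved, written=True
r1: callee-saved, written=True
r5: callee-saved, written=False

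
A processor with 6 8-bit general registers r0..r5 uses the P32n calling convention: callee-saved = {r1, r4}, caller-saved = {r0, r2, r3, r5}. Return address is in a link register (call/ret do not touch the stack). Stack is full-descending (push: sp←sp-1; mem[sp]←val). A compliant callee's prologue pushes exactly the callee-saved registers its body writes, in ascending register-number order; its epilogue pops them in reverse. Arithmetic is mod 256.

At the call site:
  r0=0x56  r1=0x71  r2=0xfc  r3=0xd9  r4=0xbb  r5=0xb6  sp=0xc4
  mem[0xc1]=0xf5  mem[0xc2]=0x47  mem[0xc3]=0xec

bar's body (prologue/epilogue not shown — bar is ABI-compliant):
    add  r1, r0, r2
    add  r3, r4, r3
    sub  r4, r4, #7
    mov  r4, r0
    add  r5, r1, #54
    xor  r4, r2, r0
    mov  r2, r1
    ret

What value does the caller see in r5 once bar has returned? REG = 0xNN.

prologue: push r1 -> mem[0xc3]=0x71, sp=0xc3
prologue: push r4 -> mem[0xc2]=0xbb, sp=0xc2
body[0] add  r1, r0, r2 -> r1=0x52
body[1] add  r3, r4, r3 -> r3=0x94
body[2] sub  r4, r4, #7 -> r4=0xb4
body[3] mov  r4, r0 -> r4=0x56
body[4] add  r5, r1, #54 -> r5=0x88
body[5] xor  r4, r2, r0 -> r4=0xaa
body[6] mov  r2, r1 -> r2=0x52
epilogue: pop r4=0xbb, sp=0xc3
epilogue: pop r1=0x71, sp=0xc4
r5 is caller-saved -> body value

REG = 0x88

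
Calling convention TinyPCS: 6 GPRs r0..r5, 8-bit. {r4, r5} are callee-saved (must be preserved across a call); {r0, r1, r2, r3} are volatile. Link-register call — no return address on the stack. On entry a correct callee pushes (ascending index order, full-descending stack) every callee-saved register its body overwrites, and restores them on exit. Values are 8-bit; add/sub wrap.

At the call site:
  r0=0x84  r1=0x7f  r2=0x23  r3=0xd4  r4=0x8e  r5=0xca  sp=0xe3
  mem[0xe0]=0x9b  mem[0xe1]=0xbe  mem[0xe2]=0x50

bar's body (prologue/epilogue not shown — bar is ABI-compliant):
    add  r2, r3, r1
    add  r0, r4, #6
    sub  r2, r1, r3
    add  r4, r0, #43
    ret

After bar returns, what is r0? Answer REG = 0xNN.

prologue: push r4 -> mem[0xe2]=0x8e, sp=0xe2
body[0] add  r2, r3, r1 -> r2=0x53
body[1] add  r0, r4, #6 -> r0=0x94
body[2] sub  r2, r1, r3 -> r2=0xab
body[3] add  r4, r0, #43 -> r4=0xbf
epilogue: pop r4=0x8e, sp=0xe3
r0 is caller-saved -> body value

REG = 0x94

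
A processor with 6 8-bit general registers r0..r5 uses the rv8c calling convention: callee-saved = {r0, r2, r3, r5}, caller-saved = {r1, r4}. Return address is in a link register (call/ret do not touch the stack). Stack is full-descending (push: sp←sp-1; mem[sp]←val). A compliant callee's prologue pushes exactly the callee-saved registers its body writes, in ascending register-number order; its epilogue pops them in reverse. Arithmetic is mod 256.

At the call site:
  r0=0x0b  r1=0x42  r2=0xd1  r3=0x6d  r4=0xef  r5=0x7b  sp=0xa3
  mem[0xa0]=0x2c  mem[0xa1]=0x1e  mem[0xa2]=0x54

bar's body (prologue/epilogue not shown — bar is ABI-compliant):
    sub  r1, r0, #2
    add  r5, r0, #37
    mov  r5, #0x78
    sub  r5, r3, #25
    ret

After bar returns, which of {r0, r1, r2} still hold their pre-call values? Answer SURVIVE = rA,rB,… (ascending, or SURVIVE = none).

SURVIVE = r0,r2

prologue: push r5 → mem[0xa2]=0x7b, sp=0xa2
body[0] sub  r1, r0, #2 → r1=0x09
body[1] add  r5, r0, #37 → r5=0x30
body[2] mov  r5, #0x78 → r5=0x78
body[3] sub  r5, r3, #25 → r5=0x54
epilogue: pop r5=0x7b, sp=0xa3
r0: callee-saved, written=False
r1: caller-saved, written=True
r2: callee-saved, written=False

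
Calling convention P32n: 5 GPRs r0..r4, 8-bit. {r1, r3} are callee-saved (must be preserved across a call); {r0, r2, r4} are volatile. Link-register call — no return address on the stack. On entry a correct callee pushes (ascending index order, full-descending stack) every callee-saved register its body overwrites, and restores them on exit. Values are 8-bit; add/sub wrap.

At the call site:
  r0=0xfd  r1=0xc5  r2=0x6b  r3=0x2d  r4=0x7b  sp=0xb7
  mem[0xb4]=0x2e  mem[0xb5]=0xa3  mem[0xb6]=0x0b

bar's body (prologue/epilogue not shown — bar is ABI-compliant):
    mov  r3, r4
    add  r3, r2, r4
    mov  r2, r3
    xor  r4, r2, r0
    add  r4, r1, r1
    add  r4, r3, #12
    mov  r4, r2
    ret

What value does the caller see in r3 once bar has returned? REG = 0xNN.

prologue: push r3 -> mem[0xb6]=0x2d, sp=0xb6
body[0] mov  r3, r4 -> r3=0x7b
body[1] add  r3, r2, r4 -> r3=0xe6
body[2] mov  r2, r3 -> r2=0xe6
body[3] xor  r4, r2, r0 -> r4=0x1b
body[4] add  r4, r1, r1 -> r4=0x8a
body[5] add  r4, r3, #12 -> r4=0xf2
body[6] mov  r4, r2 -> r4=0xe6
epilogue: pop r3=0x2d, sp=0xb7
r3 is callee-saved -> restored

REG = 0x2d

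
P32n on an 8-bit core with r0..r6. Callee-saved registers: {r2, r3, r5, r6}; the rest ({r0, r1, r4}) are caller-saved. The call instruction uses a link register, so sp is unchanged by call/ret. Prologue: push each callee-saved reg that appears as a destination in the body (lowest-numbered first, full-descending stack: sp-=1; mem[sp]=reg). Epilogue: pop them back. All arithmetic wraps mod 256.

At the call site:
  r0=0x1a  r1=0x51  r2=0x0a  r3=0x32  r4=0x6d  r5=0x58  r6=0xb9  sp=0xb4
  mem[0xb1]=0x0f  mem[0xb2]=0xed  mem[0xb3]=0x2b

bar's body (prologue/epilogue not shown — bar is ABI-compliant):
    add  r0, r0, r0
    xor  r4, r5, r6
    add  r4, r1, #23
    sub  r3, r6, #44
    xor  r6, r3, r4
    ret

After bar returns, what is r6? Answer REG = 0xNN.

prologue: push r3 -> mem[0xb3]=0x32, sp=0xb3
prologue: push r6 -> mem[0xb2]=0xb9, sp=0xb2
body[0] add  r0, r0, r0 -> r0=0x34
body[1] xor  r4, r5, r6 -> r4=0xe1
body[2] add  r4, r1, #23 -> r4=0x68
body[3] sub  r3, r6, #44 -> r3=0x8d
body[4] xor  r6, r3, r4 -> r6=0xe5
epilogue: pop r6=0xb9, sp=0xb3
epilogue: pop r3=0x32, sp=0xb4
r6 is callee-saved -> restored

REG = 0xb9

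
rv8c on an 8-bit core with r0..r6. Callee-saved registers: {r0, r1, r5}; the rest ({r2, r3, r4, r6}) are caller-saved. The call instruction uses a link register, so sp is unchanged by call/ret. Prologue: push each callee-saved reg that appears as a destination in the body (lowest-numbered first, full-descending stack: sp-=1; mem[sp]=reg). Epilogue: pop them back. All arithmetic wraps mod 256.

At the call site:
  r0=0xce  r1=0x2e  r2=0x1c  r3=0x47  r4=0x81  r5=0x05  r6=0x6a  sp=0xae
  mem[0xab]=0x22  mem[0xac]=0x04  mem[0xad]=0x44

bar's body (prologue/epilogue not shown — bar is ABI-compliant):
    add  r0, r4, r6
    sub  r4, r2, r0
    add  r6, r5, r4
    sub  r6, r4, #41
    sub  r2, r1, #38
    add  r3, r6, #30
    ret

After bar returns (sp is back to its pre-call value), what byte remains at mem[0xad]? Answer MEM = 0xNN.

prologue: push r0 → mem[0xad]=0xce, sp=0xad
body[0] add  r0, r4, r6 → r0=0xeb
body[1] sub  r4, r2, r0 → r4=0x31
body[2] add  r6, r5, r4 → r6=0x36
body[3] sub  r6, r4, #41 → r6=0x08
body[4] sub  r2, r1, #38 → r2=0x08
body[5] add  r3, r6, #30 → r3=0x26
epilogue: pop r0=0xce, sp=0xae
prologue pushed ['r0'] at ['0xad']

MEM = 0xce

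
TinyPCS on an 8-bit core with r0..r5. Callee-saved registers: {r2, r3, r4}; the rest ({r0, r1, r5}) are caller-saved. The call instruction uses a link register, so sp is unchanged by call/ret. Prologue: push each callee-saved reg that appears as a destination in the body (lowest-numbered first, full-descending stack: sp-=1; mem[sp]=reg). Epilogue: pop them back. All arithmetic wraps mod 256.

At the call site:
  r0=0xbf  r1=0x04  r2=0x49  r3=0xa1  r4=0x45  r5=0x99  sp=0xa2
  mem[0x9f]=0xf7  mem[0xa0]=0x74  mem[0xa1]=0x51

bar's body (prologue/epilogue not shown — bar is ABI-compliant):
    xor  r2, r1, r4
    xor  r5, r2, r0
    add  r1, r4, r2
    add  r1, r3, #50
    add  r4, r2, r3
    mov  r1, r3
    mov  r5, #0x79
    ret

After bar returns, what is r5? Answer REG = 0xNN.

prologue: push r2 -> mem[0xa1]=0x49, sp=0xa1
prologue: push r4 -> mem[0xa0]=0x45, sp=0xa0
body[0] xor  r2, r1, r4 -> r2=0x41
body[1] xor  r5, r2, r0 -> r5=0xfe
body[2] add  r1, r4, r2 -> r1=0x86
body[3] add  r1, r3, #50 -> r1=0xd3
body[4] add  r4, r2, r3 -> r4=0xe2
body[5] mov  r1, r3 -> r1=0xa1
body[6] mov  r5, #0x79 -> r5=0x79
epilogue: pop r4=0x45, sp=0xa1
epilogue: pop r2=0x49, sp=0xa2
r5 is caller-saved -> body value

REG = 0x79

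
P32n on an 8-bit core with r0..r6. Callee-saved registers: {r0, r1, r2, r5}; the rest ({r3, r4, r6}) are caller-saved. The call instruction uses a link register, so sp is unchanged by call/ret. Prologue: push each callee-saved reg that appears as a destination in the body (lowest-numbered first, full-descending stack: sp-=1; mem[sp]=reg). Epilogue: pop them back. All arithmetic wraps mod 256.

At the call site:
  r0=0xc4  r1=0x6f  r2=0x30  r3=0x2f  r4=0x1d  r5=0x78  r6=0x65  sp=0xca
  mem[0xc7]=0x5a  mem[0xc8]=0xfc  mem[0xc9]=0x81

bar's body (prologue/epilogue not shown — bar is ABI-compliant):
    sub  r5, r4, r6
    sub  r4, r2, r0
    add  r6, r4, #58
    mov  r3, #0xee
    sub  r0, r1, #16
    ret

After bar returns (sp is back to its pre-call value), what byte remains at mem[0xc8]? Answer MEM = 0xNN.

prologue: push r0 → mem[0xc9]=0xc4, sp=0xc9
prologue: push r5 → mem[0xc8]=0x78, sp=0xc8
body[0] sub  r5, r4, r6 → r5=0xb8
body[1] sub  r4, r2, r0 → r4=0x6c
body[2] add  r6, r4, #58 → r6=0xa6
body[3] mov  r3, #0xee → r3=0xee
body[4] sub  r0, r1, #16 → r0=0x5f
epilogue: pop r5=0x78, sp=0xc9
epilogue: pop r0=0xc4, sp=0xca
prologue pushed ['r0', 'r5'] at ['0xc9', '0xc8']

MEM = 0x78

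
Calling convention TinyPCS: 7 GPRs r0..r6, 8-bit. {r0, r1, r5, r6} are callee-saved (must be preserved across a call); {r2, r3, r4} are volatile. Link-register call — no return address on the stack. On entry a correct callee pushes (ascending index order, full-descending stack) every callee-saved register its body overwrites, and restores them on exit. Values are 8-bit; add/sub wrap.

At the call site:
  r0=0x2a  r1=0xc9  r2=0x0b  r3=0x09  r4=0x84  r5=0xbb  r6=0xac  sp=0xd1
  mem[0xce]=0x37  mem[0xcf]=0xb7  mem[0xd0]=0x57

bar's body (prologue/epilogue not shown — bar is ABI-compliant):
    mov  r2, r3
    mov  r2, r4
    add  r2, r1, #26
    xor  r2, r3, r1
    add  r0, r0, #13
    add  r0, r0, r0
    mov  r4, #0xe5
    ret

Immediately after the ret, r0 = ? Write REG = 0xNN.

prologue: push r0 → mem[0xd0]=0x2a, sp=0xd0
body[0] mov  r2, r3 → r2=0x09
body[1] mov  r2, r4 → r2=0x84
body[2] add  r2, r1, #26 → r2=0xe3
body[3] xor  r2, r3, r1 → r2=0xc0
body[4] add  r0, r0, #13 → r0=0x37
body[5] add  r0, r0, r0 → r0=0x6e
body[6] mov  r4, #0xe5 → r4=0xe5
epilogue: pop r0=0x2a, sp=0xd1
r0 is callee-saved → restored

REG = 0x2a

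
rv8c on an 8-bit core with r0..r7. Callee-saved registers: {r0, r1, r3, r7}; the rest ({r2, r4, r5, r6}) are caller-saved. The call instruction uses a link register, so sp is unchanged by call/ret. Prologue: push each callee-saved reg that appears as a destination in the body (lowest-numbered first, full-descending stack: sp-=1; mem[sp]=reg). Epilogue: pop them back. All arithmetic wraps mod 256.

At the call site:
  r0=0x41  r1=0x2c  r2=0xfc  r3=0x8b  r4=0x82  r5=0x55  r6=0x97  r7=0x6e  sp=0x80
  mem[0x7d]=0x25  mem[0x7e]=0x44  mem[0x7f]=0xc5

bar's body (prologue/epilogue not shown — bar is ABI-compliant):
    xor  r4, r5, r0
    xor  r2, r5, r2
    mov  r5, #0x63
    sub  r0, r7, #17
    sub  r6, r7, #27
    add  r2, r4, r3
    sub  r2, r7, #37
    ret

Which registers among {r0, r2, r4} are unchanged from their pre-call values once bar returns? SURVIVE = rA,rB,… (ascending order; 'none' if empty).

prologue: push r0 -> mem[0x7f]=0x41, sp=0x7f
body[0] xor  r4, r5, r0 -> r4=0x14
body[1] xor  r2, r5, r2 -> r2=0xa9
body[2] mov  r5, #0x63 -> r5=0x63
body[3] sub  r0, r7, #17 -> r0=0x5d
body[4] sub  r6, r7, #27 -> r6=0x53
body[5] add  r2, r4, r3 -> r2=0x9f
body[6] sub  r2, r7, #37 -> r2=0x49
epilogue: pop r0=0x41, sp=0x80
r0: callee-saved, written=True
r2: caller-saved, written=True
r4: caller-saved, written=True

SURVIVE = r0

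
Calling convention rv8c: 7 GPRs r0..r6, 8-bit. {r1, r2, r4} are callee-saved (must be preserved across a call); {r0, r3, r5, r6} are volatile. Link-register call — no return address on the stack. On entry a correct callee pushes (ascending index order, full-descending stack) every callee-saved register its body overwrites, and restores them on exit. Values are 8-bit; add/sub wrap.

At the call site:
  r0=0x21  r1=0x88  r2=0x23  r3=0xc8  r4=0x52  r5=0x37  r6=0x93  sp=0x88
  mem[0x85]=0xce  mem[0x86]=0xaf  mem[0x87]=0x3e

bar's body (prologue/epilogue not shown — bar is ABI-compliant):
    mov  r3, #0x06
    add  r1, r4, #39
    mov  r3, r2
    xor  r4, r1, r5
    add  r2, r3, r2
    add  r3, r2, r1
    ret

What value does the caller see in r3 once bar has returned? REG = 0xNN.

REG = 0xbf

prologue: push r1 → mem[0x87]=0x88, sp=0x87
prologue: push r2 → mem[0x86]=0x23, sp=0x86
prologue: push r4 → mem[0x85]=0x52, sp=0x85
body[0] mov  r3, #0x06 → r3=0x06
body[1] add  r1, r4, #39 → r1=0x79
body[2] mov  r3, r2 → r3=0x23
body[3] xor  r4, r1, r5 → r4=0x4e
body[4] add  r2, r3, r2 → r2=0x46
body[5] add  r3, r2, r1 → r3=0xbf
epilogue: pop r4=0x52, sp=0x86
epilogue: pop r2=0x23, sp=0x87
epilogue: pop r1=0x88, sp=0x88
r3 is caller-saved → body value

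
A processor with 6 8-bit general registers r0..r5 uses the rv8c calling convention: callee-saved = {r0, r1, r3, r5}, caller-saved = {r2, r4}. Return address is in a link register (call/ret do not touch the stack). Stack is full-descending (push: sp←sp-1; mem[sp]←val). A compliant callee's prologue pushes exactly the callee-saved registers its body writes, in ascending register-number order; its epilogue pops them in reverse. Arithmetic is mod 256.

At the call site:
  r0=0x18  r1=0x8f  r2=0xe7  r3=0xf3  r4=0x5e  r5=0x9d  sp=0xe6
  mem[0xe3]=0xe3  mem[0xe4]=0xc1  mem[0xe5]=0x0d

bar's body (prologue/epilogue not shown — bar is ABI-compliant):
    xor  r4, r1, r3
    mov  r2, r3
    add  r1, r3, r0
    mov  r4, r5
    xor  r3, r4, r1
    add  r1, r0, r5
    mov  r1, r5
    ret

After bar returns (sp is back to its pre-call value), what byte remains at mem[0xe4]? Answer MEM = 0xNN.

MEM = 0xf3

prologue: push r1 -> mem[0xe5]=0x8f, sp=0xe5
prologue: push r3 -> mem[0xe4]=0xf3, sp=0xe4
body[0] xor  r4, r1, r3 -> r4=0x7c
body[1] mov  r2, r3 -> r2=0xf3
body[2] add  r1, r3, r0 -> r1=0x0b
body[3] mov  r4, r5 -> r4=0x9d
body[4] xor  r3, r4, r1 -> r3=0x96
body[5] add  r1, r0, r5 -> r1=0xb5
body[6] mov  r1, r5 -> r1=0x9d
epilogue: pop r3=0xf3, sp=0xe5
epilogue: pop r1=0x8f, sp=0xe6
prologue pushed ['r1', 'r3'] at ['0xe5', '0xe4']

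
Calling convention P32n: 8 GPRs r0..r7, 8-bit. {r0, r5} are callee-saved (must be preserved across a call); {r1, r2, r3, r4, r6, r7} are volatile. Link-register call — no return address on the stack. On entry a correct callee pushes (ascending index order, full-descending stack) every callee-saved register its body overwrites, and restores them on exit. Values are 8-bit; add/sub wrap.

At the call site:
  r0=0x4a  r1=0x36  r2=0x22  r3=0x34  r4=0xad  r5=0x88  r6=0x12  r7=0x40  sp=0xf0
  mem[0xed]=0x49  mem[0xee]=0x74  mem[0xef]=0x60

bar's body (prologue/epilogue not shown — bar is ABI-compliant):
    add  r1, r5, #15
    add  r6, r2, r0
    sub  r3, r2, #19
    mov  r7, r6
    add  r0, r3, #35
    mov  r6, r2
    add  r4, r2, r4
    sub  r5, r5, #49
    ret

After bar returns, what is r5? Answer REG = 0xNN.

prologue: push r0 → mem[0xef]=0x4a, sp=0xef
prologue: push r5 → mem[0xee]=0x88, sp=0xee
body[0] add  r1, r5, #15 → r1=0x97
body[1] add  r6, r2, r0 → r6=0x6c
body[2] sub  r3, r2, #19 → r3=0x0f
body[3] mov  r7, r6 → r7=0x6c
body[4] add  r0, r3, #35 → r0=0x32
body[5] mov  r6, r2 → r6=0x22
body[6] add  r4, r2, r4 → r4=0xcf
body[7] sub  r5, r5, #49 → r5=0x57
epilogue: pop r5=0x88, sp=0xef
epilogue: pop r0=0x4a, sp=0xf0
r5 is callee-saved → restored

REG = 0x88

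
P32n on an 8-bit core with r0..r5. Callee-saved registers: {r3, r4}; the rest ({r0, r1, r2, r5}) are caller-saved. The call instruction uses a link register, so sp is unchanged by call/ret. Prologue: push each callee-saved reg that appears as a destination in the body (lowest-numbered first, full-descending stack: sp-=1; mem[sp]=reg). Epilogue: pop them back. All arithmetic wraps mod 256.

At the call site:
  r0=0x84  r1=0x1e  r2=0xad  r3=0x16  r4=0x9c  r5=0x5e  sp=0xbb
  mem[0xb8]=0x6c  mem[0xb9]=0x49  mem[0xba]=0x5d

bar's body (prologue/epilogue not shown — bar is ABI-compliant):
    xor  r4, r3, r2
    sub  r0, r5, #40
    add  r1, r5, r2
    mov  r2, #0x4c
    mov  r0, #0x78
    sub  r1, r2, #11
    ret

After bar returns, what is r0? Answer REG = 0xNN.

prologue: push r4 → mem[0xba]=0x9c, sp=0xba
body[0] xor  r4, r3, r2 → r4=0xbb
body[1] sub  r0, r5, #40 → r0=0x36
body[2] add  r1, r5, r2 → r1=0x0b
body[3] mov  r2, #0x4c → r2=0x4c
body[4] mov  r0, #0x78 → r0=0x78
body[5] sub  r1, r2, #11 → r1=0x41
epilogue: pop r4=0x9c, sp=0xbb
r0 is caller-saved → body value

REG = 0x78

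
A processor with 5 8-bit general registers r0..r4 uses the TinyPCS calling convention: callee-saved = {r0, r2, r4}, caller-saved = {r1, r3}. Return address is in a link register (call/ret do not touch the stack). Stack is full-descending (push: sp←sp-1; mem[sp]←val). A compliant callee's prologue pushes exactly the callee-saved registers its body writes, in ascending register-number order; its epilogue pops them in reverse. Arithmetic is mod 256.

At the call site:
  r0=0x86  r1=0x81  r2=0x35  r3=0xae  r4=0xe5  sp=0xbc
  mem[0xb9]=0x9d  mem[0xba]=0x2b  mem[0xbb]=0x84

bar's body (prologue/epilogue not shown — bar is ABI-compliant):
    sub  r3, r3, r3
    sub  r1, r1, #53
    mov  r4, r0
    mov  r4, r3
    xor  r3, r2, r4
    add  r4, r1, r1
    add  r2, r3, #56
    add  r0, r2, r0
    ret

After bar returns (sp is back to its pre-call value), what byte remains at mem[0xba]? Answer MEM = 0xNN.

MEM = 0x35

prologue: push r0 → mem[0xbb]=0x86, sp=0xbb
prologue: push r2 → mem[0xba]=0x35, sp=0xba
prologue: push r4 → mem[0xb9]=0xe5, sp=0xb9
body[0] sub  r3, r3, r3 → r3=0x00
body[1] sub  r1, r1, #53 → r1=0x4c
body[2] mov  r4, r0 → r4=0x86
body[3] mov  r4, r3 → r4=0x00
body[4] xor  r3, r2, r4 → r3=0x35
body[5] add  r4, r1, r1 → r4=0x98
body[6] add  r2, r3, #56 → r2=0x6d
body[7] add  r0, r2, r0 → r0=0xf3
epilogue: pop r4=0xe5, sp=0xba
epilogue: pop r2=0x35, sp=0xbb
epilogue: pop r0=0x86, sp=0xbc
prologue pushed ['r0', 'r2', 'r4'] at ['0xbb', '0xba', '0xb9']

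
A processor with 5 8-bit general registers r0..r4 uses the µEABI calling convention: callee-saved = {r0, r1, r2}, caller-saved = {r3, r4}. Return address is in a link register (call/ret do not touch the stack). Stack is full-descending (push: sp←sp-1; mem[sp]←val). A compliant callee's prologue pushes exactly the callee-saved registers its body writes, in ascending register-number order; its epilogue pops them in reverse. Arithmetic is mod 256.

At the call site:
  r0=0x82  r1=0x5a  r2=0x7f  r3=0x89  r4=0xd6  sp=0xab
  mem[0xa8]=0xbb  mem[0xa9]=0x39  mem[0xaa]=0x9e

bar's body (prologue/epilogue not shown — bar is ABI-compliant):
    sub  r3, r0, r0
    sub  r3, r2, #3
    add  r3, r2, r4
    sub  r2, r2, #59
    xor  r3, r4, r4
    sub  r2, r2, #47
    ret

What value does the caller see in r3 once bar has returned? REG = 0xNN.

prologue: push r2 -> mem[0xaa]=0x7f, sp=0xaa
body[0] sub  r3, r0, r0 -> r3=0x00
body[1] sub  r3, r2, #3 -> r3=0x7c
body[2] add  r3, r2, r4 -> r3=0x55
body[3] sub  r2, r2, #59 -> r2=0x44
body[4] xor  r3, r4, r4 -> r3=0x00
body[5] sub  r2, r2, #47 -> r2=0x15
epilogue: pop r2=0x7f, sp=0xab
r3 is caller-saved -> body value

REG = 0x00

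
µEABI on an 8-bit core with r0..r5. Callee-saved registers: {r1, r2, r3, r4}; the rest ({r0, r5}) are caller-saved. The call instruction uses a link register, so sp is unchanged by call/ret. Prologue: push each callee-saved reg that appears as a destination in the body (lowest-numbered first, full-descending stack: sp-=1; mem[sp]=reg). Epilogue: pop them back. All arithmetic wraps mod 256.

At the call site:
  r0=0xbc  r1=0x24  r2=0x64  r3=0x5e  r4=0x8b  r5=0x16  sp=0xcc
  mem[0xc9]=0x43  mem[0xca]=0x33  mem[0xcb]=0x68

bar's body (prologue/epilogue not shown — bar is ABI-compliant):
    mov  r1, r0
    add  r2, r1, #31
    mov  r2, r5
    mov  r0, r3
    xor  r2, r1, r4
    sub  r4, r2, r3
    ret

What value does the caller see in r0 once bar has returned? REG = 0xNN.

REG = 0x5e

prologue: push r1 → mem[0xcb]=0x24, sp=0xcb
prologue: push r2 → mem[0xca]=0x64, sp=0xca
prologue: push r4 → mem[0xc9]=0x8b, sp=0xc9
body[0] mov  r1, r0 → r1=0xbc
body[1] add  r2, r1, #31 → r2=0xdb
body[2] mov  r2, r5 → r2=0x16
body[3] mov  r0, r3 → r0=0x5e
body[4] xor  r2, r1, r4 → r2=0x37
body[5] sub  r4, r2, r3 → r4=0xd9
epilogue: pop r4=0x8b, sp=0xca
epilogue: pop r2=0x64, sp=0xcb
epilogue: pop r1=0x24, sp=0xcc
r0 is caller-saved → body value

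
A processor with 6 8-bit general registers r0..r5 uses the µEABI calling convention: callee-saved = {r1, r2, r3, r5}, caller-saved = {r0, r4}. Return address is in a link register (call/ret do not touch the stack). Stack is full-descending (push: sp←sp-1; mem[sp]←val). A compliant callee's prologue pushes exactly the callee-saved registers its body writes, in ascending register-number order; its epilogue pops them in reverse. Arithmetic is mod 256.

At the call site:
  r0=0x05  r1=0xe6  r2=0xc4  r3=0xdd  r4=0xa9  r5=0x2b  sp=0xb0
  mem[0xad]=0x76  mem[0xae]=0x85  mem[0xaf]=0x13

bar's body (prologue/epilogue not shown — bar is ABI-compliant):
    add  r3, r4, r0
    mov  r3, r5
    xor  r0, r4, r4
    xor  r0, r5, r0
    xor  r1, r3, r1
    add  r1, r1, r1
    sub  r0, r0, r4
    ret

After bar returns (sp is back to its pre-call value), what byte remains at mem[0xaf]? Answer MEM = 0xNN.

MEM = 0xe6

prologue: push r1 -> mem[0xaf]=0xe6, sp=0xaf
prologue: push r3 -> mem[0xae]=0xdd, sp=0xae
body[0] add  r3, r4, r0 -> r3=0xae
body[1] mov  r3, r5 -> r3=0x2b
body[2] xor  r0, r4, r4 -> r0=0x00
body[3] xor  r0, r5, r0 -> r0=0x2b
body[4] xor  r1, r3, r1 -> r1=0xcd
body[5] add  r1, r1, r1 -> r1=0x9a
body[6] sub  r0, r0, r4 -> r0=0x82
epilogue: pop r3=0xdd, sp=0xaf
epilogue: pop r1=0xe6, sp=0xb0
prologue pushed ['r1', 'r3'] at ['0xaf', '0xae']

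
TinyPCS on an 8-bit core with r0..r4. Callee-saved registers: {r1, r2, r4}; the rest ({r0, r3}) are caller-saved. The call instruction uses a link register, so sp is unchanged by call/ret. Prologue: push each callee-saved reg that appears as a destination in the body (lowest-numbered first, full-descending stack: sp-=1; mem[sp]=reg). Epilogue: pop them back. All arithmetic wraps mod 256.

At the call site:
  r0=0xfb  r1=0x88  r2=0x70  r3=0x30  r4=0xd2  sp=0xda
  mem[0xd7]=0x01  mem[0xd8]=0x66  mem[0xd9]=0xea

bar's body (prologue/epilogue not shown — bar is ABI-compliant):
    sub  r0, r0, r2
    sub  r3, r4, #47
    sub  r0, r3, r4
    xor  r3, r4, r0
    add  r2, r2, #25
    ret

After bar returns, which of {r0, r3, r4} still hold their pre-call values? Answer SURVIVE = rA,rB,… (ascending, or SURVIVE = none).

SURVIVE = r4

prologue: push r2 → mem[0xd9]=0x70, sp=0xd9
body[0] sub  r0, r0, r2 → r0=0x8b
body[1] sub  r3, r4, #47 → r3=0xa3
body[2] sub  r0, r3, r4 → r0=0xd1
body[3] xor  r3, r4, r0 → r3=0x03
body[4] add  r2, r2, #25 → r2=0x89
epilogue: pop r2=0x70, sp=0xda
r0: caller-saved, written=True
r3: caller-saved, written=True
r4: callee-saved, written=False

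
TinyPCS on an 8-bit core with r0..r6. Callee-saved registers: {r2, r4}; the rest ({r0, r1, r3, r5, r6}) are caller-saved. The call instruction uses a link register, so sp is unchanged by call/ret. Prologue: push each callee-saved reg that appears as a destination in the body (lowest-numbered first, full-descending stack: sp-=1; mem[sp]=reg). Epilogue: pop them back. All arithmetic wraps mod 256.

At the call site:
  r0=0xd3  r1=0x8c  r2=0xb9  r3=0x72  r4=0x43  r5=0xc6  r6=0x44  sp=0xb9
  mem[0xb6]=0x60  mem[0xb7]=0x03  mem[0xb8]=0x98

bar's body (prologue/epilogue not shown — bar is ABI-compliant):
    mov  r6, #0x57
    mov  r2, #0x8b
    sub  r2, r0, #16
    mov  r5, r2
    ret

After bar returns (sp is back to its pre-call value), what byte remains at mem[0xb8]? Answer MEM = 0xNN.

MEM = 0xb9

prologue: push r2 → mem[0xb8]=0xb9, sp=0xb8
body[0] mov  r6, #0x57 → r6=0x57
body[1] mov  r2, #0x8b → r2=0x8b
body[2] sub  r2, r0, #16 → r2=0xc3
body[3] mov  r5, r2 → r5=0xc3
epilogue: pop r2=0xb9, sp=0xb9
prologue pushed ['r2'] at ['0xb8']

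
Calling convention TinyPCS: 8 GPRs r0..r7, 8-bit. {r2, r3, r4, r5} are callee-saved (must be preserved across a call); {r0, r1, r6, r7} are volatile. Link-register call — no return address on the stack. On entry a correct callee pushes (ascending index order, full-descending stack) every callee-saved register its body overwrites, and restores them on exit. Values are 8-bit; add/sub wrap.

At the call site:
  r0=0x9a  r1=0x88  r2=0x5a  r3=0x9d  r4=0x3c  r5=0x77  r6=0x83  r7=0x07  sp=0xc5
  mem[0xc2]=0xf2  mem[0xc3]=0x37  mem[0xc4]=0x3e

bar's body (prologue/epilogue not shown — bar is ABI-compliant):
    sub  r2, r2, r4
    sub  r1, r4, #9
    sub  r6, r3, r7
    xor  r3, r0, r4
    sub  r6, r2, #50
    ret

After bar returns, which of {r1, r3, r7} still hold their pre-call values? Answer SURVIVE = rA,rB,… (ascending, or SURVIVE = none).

prologue: push r2 -> mem[0xc4]=0x5a, sp=0xc4
prologue: push r3 -> mem[0xc3]=0x9d, sp=0xc3
body[0] sub  r2, r2, r4 -> r2=0x1e
body[1] sub  r1, r4, #9 -> r1=0x33
body[2] sub  r6, r3, r7 -> r6=0x96
body[3] xor  r3, r0, r4 -> r3=0xa6
body[4] sub  r6, r2, #50 -> r6=0xec
epilogue: pop r3=0x9d, sp=0xc4
epilogue: pop r2=0x5a, sp=0xc5
r1: caller-saved, written=True
r3: callee-saved, written=True
r7: caller-saved, written=False

SURVIVE = r3,r7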